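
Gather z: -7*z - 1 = -7*z - 1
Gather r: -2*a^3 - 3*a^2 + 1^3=-2*a^3 - 3*a^2 + 1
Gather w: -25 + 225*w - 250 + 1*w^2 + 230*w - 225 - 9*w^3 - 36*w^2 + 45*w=-9*w^3 - 35*w^2 + 500*w - 500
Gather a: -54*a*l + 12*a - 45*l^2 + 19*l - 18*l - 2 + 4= a*(12 - 54*l) - 45*l^2 + l + 2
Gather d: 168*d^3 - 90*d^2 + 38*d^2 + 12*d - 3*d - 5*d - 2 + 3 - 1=168*d^3 - 52*d^2 + 4*d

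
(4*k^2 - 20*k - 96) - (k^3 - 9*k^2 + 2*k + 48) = -k^3 + 13*k^2 - 22*k - 144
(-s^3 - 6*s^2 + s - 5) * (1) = -s^3 - 6*s^2 + s - 5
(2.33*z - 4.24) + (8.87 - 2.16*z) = 0.17*z + 4.63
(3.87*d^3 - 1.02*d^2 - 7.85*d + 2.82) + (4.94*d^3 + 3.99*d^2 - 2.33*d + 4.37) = 8.81*d^3 + 2.97*d^2 - 10.18*d + 7.19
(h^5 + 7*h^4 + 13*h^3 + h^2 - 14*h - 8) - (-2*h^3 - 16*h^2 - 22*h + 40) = h^5 + 7*h^4 + 15*h^3 + 17*h^2 + 8*h - 48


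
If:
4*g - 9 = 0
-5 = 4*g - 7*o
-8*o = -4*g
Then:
No Solution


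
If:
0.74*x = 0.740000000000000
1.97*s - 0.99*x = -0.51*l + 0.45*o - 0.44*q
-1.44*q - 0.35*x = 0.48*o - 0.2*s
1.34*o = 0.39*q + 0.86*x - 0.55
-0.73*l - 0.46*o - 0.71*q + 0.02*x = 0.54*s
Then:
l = -0.39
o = 0.17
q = -0.20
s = 0.69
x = 1.00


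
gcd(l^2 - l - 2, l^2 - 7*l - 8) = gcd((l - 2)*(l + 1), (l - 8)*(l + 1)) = l + 1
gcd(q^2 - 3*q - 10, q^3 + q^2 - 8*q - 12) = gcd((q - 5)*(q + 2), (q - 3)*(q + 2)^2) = q + 2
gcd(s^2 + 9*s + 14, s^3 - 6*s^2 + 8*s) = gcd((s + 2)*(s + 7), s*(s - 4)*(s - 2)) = 1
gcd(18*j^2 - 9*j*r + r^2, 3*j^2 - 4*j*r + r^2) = -3*j + r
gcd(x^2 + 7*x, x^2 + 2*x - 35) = x + 7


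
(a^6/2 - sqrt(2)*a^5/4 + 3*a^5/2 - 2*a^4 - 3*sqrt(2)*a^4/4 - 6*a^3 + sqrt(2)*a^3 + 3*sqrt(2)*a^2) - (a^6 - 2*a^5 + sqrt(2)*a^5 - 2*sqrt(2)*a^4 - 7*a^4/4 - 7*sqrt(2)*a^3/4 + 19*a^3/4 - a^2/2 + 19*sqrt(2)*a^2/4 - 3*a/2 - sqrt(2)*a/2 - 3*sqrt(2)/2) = -a^6/2 - 5*sqrt(2)*a^5/4 + 7*a^5/2 - a^4/4 + 5*sqrt(2)*a^4/4 - 43*a^3/4 + 11*sqrt(2)*a^3/4 - 7*sqrt(2)*a^2/4 + a^2/2 + sqrt(2)*a/2 + 3*a/2 + 3*sqrt(2)/2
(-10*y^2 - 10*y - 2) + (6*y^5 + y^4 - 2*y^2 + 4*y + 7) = 6*y^5 + y^4 - 12*y^2 - 6*y + 5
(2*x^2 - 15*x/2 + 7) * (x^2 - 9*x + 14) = 2*x^4 - 51*x^3/2 + 205*x^2/2 - 168*x + 98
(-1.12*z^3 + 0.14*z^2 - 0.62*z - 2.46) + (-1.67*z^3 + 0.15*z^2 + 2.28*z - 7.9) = -2.79*z^3 + 0.29*z^2 + 1.66*z - 10.36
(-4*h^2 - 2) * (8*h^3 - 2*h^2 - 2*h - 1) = -32*h^5 + 8*h^4 - 8*h^3 + 8*h^2 + 4*h + 2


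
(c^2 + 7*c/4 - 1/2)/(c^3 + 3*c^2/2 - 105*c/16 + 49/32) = 8*(c + 2)/(8*c^2 + 14*c - 49)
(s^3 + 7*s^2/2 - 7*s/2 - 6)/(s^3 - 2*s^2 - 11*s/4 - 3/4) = 2*(-2*s^3 - 7*s^2 + 7*s + 12)/(-4*s^3 + 8*s^2 + 11*s + 3)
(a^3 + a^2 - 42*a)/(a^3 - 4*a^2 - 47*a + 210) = a/(a - 5)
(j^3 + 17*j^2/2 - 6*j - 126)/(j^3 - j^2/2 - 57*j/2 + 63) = (j + 6)/(j - 3)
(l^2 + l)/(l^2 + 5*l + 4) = l/(l + 4)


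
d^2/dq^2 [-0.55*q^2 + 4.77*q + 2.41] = -1.10000000000000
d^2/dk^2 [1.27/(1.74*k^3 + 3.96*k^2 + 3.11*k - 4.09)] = (-(13.2588*k + 10.0584)*(1.74*k^3 + 3.96*k^2 + 3.11*k - 4.09) + 1.27*(5.22*k^2 + 7.92*k + 3.11)*(10.44*k^2 + 15.84*k + 6.22))/(1.74*k^3 + 3.96*k^2 + 3.11*k - 4.09)^3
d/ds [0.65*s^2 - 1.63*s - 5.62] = 1.3*s - 1.63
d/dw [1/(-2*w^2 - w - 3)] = (4*w + 1)/(2*w^2 + w + 3)^2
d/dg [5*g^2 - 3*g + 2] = 10*g - 3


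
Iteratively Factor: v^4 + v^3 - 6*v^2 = (v)*(v^3 + v^2 - 6*v) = v*(v + 3)*(v^2 - 2*v) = v*(v - 2)*(v + 3)*(v)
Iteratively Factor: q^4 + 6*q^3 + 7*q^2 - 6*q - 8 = (q + 2)*(q^3 + 4*q^2 - q - 4) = (q + 2)*(q + 4)*(q^2 - 1) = (q - 1)*(q + 2)*(q + 4)*(q + 1)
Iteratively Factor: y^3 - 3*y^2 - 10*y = (y - 5)*(y^2 + 2*y) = (y - 5)*(y + 2)*(y)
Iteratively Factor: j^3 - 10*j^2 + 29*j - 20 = (j - 4)*(j^2 - 6*j + 5) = (j - 4)*(j - 1)*(j - 5)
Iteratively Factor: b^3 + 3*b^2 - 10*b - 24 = (b + 4)*(b^2 - b - 6) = (b - 3)*(b + 4)*(b + 2)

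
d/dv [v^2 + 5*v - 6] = 2*v + 5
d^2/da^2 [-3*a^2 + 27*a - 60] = -6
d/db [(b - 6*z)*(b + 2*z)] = 2*b - 4*z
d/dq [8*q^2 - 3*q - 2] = 16*q - 3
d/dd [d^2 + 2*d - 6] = 2*d + 2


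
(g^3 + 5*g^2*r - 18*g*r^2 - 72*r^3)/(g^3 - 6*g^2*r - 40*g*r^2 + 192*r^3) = (-g - 3*r)/(-g + 8*r)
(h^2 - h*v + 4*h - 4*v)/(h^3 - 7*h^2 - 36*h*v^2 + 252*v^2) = (h^2 - h*v + 4*h - 4*v)/(h^3 - 7*h^2 - 36*h*v^2 + 252*v^2)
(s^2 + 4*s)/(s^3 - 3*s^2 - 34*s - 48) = s*(s + 4)/(s^3 - 3*s^2 - 34*s - 48)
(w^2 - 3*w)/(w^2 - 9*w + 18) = w/(w - 6)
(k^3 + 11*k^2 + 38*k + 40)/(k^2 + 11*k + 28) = (k^2 + 7*k + 10)/(k + 7)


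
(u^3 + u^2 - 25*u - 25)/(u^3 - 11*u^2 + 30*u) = (u^2 + 6*u + 5)/(u*(u - 6))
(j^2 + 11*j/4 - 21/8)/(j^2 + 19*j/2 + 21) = (j - 3/4)/(j + 6)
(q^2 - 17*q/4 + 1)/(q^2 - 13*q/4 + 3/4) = (q - 4)/(q - 3)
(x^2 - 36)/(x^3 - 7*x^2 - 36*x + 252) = 1/(x - 7)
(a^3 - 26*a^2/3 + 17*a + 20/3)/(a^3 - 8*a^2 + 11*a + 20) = (a + 1/3)/(a + 1)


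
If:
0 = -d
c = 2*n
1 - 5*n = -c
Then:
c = 2/3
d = 0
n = 1/3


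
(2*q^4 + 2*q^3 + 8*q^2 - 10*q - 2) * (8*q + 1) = 16*q^5 + 18*q^4 + 66*q^3 - 72*q^2 - 26*q - 2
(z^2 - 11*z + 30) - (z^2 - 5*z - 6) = 36 - 6*z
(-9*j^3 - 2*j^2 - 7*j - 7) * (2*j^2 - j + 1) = -18*j^5 + 5*j^4 - 21*j^3 - 9*j^2 - 7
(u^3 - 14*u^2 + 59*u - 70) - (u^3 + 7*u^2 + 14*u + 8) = -21*u^2 + 45*u - 78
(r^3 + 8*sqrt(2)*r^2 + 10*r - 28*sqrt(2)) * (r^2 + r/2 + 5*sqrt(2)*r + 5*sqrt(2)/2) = r^5 + r^4/2 + 13*sqrt(2)*r^4 + 13*sqrt(2)*r^3/2 + 90*r^3 + 22*sqrt(2)*r^2 + 45*r^2 - 280*r + 11*sqrt(2)*r - 140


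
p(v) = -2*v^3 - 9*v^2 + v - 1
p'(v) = -6*v^2 - 18*v + 1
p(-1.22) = -11.98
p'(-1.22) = 14.03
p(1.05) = -12.19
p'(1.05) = -24.52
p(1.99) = -50.41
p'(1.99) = -58.58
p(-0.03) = -1.04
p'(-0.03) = 1.53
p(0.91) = -9.05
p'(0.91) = -20.35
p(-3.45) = -29.45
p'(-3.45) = -8.32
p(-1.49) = -15.86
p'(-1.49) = 14.50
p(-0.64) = -4.80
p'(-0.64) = 10.06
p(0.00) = -1.00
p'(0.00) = 1.00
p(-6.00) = 101.00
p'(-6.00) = -107.00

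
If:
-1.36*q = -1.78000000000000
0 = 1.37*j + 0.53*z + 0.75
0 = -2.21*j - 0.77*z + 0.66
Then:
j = 7.97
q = 1.31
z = -22.01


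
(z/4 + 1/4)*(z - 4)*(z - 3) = z^3/4 - 3*z^2/2 + 5*z/4 + 3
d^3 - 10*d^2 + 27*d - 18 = (d - 6)*(d - 3)*(d - 1)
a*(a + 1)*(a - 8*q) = a^3 - 8*a^2*q + a^2 - 8*a*q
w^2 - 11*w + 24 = (w - 8)*(w - 3)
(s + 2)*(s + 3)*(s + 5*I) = s^3 + 5*s^2 + 5*I*s^2 + 6*s + 25*I*s + 30*I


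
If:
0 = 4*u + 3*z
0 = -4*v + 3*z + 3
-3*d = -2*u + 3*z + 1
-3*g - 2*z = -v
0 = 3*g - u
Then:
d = -31/12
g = -3/8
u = -9/8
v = 15/8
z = 3/2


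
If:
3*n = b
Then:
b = 3*n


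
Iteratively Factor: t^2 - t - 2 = (t - 2)*(t + 1)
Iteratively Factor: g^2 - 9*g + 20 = (g - 4)*(g - 5)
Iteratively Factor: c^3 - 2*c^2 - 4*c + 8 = (c - 2)*(c^2 - 4) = (c - 2)^2*(c + 2)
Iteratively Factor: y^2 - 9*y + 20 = (y - 4)*(y - 5)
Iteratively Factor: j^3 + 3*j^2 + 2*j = (j)*(j^2 + 3*j + 2) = j*(j + 1)*(j + 2)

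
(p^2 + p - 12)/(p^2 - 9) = (p + 4)/(p + 3)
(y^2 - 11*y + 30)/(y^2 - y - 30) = (y - 5)/(y + 5)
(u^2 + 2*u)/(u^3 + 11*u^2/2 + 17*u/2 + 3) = 2*u/(2*u^2 + 7*u + 3)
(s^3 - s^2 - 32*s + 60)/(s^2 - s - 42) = (s^2 - 7*s + 10)/(s - 7)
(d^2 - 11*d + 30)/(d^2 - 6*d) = (d - 5)/d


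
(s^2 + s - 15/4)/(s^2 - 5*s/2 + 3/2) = (s + 5/2)/(s - 1)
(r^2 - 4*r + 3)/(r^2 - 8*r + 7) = (r - 3)/(r - 7)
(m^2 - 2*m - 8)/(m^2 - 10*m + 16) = (m^2 - 2*m - 8)/(m^2 - 10*m + 16)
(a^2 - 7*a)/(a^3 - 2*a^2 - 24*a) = (7 - a)/(-a^2 + 2*a + 24)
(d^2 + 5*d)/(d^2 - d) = (d + 5)/(d - 1)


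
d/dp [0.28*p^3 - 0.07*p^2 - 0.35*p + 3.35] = 0.84*p^2 - 0.14*p - 0.35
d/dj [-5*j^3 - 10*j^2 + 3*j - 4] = -15*j^2 - 20*j + 3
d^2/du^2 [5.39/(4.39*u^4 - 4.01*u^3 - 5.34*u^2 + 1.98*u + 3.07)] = ((-283.9452*u^2 + 129.6834*u + 57.5652)*(4.39*u^4 - 4.01*u^3 - 5.34*u^2 + 1.98*u + 3.07) + 5.39*(17.56*u^3 - 12.03*u^2 - 10.68*u + 1.98)*(35.12*u^3 - 24.06*u^2 - 21.36*u + 3.96))/(4.39*u^4 - 4.01*u^3 - 5.34*u^2 + 1.98*u + 3.07)^3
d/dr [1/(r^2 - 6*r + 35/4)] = 32*(3 - r)/(4*r^2 - 24*r + 35)^2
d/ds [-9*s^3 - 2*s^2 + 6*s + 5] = -27*s^2 - 4*s + 6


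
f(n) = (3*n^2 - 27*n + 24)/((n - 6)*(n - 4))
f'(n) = (6*n - 27)/((n - 6)*(n - 4)) - (3*n^2 - 27*n + 24)/((n - 6)*(n - 4)^2) - (3*n^2 - 27*n + 24)/((n - 6)^2*(n - 4))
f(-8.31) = 2.59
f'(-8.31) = -0.05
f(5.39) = 40.54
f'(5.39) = 31.00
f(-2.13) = 1.91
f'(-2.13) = -0.25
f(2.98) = -9.68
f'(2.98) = -15.66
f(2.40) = -4.08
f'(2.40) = -5.87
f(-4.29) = 2.29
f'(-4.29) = -0.12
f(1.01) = -0.01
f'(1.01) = -1.41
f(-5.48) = 2.41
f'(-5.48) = -0.09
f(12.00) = 2.75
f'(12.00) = 0.14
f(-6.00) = 2.45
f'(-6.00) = -0.08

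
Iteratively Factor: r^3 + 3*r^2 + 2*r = (r + 2)*(r^2 + r) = (r + 1)*(r + 2)*(r)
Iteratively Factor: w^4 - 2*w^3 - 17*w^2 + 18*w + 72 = (w - 3)*(w^3 + w^2 - 14*w - 24) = (w - 3)*(w + 2)*(w^2 - w - 12) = (w - 4)*(w - 3)*(w + 2)*(w + 3)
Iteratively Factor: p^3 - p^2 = (p - 1)*(p^2) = p*(p - 1)*(p)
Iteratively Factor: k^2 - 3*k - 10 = (k - 5)*(k + 2)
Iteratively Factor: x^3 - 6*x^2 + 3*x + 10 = (x - 5)*(x^2 - x - 2) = (x - 5)*(x + 1)*(x - 2)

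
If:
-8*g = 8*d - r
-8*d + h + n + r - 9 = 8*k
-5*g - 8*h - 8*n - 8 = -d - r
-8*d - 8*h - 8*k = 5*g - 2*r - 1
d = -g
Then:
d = 32*n/7 + 76/7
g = -32*n/7 - 76/7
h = 17*n/7 + 50/7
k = -29*n/7 - 621/56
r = 0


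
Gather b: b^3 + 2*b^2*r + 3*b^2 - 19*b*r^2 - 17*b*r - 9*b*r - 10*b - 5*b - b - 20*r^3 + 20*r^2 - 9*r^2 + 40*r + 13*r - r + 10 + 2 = b^3 + b^2*(2*r + 3) + b*(-19*r^2 - 26*r - 16) - 20*r^3 + 11*r^2 + 52*r + 12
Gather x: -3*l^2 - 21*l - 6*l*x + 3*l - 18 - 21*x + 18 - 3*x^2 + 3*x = -3*l^2 - 18*l - 3*x^2 + x*(-6*l - 18)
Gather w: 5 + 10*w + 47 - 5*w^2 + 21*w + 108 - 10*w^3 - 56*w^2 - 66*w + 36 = -10*w^3 - 61*w^2 - 35*w + 196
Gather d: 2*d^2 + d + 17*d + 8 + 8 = 2*d^2 + 18*d + 16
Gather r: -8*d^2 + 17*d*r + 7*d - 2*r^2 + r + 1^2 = -8*d^2 + 7*d - 2*r^2 + r*(17*d + 1) + 1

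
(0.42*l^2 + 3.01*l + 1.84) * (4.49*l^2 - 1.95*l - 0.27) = 1.8858*l^4 + 12.6959*l^3 + 2.2787*l^2 - 4.4007*l - 0.4968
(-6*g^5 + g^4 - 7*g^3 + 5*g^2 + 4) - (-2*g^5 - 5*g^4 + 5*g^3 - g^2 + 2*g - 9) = -4*g^5 + 6*g^4 - 12*g^3 + 6*g^2 - 2*g + 13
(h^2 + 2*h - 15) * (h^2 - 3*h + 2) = h^4 - h^3 - 19*h^2 + 49*h - 30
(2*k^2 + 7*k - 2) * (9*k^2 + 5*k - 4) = 18*k^4 + 73*k^3 + 9*k^2 - 38*k + 8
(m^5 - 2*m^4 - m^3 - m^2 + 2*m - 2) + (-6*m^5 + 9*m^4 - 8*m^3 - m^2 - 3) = -5*m^5 + 7*m^4 - 9*m^3 - 2*m^2 + 2*m - 5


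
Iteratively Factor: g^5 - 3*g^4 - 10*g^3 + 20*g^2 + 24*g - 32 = (g - 4)*(g^4 + g^3 - 6*g^2 - 4*g + 8) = (g - 4)*(g - 1)*(g^3 + 2*g^2 - 4*g - 8) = (g - 4)*(g - 1)*(g + 2)*(g^2 - 4) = (g - 4)*(g - 2)*(g - 1)*(g + 2)*(g + 2)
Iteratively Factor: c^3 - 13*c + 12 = (c - 1)*(c^2 + c - 12) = (c - 1)*(c + 4)*(c - 3)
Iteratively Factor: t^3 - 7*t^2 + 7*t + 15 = (t - 5)*(t^2 - 2*t - 3) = (t - 5)*(t + 1)*(t - 3)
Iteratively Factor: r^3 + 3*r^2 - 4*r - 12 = (r - 2)*(r^2 + 5*r + 6) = (r - 2)*(r + 2)*(r + 3)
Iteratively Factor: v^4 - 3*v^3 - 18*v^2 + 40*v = (v)*(v^3 - 3*v^2 - 18*v + 40) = v*(v - 5)*(v^2 + 2*v - 8) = v*(v - 5)*(v + 4)*(v - 2)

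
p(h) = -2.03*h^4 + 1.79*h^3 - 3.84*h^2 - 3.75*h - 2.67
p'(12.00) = -13353.99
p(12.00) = -39601.59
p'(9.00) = -5557.38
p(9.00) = -12361.38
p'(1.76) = -44.90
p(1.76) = -30.88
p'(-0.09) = -3.01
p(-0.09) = -2.37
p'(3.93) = -443.86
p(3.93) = -452.31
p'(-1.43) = 41.96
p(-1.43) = -18.88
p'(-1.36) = 37.05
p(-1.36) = -16.12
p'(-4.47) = 863.11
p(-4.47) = -1032.96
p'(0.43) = -6.71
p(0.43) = -4.92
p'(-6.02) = 2008.61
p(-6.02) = -3175.91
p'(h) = -8.12*h^3 + 5.37*h^2 - 7.68*h - 3.75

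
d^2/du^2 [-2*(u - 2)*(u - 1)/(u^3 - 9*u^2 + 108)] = 4*(-u^4 - 3*u^3 - 93*u^2 + 135*u - 378)/(u^7 - 15*u^6 + 27*u^5 + 459*u^4 - 1296*u^3 - 5832*u^2 + 11664*u + 34992)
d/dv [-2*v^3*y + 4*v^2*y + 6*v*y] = 2*y*(-3*v^2 + 4*v + 3)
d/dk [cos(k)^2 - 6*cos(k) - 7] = 2*(3 - cos(k))*sin(k)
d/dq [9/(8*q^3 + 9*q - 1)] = 27*(-8*q^2 - 3)/(8*q^3 + 9*q - 1)^2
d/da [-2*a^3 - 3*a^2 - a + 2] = -6*a^2 - 6*a - 1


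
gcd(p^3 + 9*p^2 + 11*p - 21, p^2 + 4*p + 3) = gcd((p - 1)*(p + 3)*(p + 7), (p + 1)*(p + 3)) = p + 3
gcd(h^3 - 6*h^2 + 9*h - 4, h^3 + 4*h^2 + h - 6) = h - 1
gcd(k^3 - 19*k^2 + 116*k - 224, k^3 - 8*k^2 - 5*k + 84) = k^2 - 11*k + 28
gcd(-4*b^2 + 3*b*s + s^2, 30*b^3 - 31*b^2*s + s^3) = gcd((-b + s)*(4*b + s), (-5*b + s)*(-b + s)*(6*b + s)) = -b + s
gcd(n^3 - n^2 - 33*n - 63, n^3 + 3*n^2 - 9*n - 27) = n^2 + 6*n + 9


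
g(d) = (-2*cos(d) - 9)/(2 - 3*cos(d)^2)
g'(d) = 2*sin(d)/(2 - 3*cos(d)^2) - 6*(-2*cos(d) - 9)*sin(d)*cos(d)/(2 - 3*cos(d)^2)^2 = 2*(3*cos(d)^2 + 27*cos(d) + 2)*sin(d)/(3*sin(d)^2 - 1)^2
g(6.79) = 36.66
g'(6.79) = 315.11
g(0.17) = 12.00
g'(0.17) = 12.77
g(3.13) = 7.00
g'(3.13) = -0.51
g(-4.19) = -6.39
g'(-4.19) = -11.84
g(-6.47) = 12.23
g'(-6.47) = -14.52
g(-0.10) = 11.33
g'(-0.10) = -6.75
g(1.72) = -4.50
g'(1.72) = -1.03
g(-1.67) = -4.47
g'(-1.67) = 0.33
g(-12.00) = 78.43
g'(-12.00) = 1555.78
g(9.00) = 14.63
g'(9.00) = -68.90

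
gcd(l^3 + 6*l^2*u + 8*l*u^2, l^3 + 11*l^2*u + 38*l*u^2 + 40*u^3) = l^2 + 6*l*u + 8*u^2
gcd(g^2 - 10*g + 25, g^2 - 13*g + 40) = g - 5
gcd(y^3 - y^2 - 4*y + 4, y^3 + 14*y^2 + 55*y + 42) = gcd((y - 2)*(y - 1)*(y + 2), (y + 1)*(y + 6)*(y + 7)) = 1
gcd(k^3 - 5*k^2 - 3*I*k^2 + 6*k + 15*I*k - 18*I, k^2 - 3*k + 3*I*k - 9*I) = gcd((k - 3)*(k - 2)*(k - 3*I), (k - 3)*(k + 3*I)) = k - 3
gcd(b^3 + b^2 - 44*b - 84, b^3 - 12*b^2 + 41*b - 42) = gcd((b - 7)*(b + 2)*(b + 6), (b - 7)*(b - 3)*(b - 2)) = b - 7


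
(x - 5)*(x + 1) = x^2 - 4*x - 5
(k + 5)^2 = k^2 + 10*k + 25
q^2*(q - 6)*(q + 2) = q^4 - 4*q^3 - 12*q^2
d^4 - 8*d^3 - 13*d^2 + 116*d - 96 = (d - 8)*(d - 3)*(d - 1)*(d + 4)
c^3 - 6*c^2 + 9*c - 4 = (c - 4)*(c - 1)^2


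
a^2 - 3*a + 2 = (a - 2)*(a - 1)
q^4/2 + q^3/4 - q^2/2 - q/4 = q*(q/2 + 1/2)*(q - 1)*(q + 1/2)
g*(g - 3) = g^2 - 3*g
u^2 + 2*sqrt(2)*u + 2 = (u + sqrt(2))^2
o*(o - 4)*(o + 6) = o^3 + 2*o^2 - 24*o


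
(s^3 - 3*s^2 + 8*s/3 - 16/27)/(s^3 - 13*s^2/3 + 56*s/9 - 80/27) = (3*s - 1)/(3*s - 5)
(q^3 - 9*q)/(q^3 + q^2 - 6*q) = (q - 3)/(q - 2)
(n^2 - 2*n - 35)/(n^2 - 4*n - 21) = (n + 5)/(n + 3)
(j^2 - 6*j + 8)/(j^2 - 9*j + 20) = (j - 2)/(j - 5)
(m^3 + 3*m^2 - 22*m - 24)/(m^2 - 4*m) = m + 7 + 6/m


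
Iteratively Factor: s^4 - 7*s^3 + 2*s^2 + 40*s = (s + 2)*(s^3 - 9*s^2 + 20*s) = s*(s + 2)*(s^2 - 9*s + 20) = s*(s - 4)*(s + 2)*(s - 5)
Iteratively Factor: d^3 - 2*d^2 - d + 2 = (d - 2)*(d^2 - 1) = (d - 2)*(d - 1)*(d + 1)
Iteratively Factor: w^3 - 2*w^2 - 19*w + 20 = (w + 4)*(w^2 - 6*w + 5) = (w - 1)*(w + 4)*(w - 5)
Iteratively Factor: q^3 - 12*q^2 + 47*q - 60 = (q - 4)*(q^2 - 8*q + 15) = (q - 4)*(q - 3)*(q - 5)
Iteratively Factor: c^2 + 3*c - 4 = (c - 1)*(c + 4)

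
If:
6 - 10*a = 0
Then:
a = 3/5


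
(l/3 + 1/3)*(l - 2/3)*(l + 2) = l^3/3 + 7*l^2/9 - 4/9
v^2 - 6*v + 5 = (v - 5)*(v - 1)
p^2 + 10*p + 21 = (p + 3)*(p + 7)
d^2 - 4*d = d*(d - 4)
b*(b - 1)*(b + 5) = b^3 + 4*b^2 - 5*b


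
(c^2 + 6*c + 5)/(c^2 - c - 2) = (c + 5)/(c - 2)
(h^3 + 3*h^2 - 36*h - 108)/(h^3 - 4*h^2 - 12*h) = (h^2 + 9*h + 18)/(h*(h + 2))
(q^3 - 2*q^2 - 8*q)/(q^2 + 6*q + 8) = q*(q - 4)/(q + 4)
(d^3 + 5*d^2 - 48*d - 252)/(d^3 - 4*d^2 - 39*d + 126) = (d + 6)/(d - 3)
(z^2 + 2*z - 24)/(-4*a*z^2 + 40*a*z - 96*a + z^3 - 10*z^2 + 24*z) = (z + 6)/(-4*a*z + 24*a + z^2 - 6*z)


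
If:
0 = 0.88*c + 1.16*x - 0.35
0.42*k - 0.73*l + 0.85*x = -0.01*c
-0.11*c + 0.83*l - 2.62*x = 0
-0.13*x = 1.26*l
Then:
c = 0.42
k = 0.03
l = 0.00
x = -0.02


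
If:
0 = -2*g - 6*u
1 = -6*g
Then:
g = -1/6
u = 1/18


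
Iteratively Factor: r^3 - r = (r - 1)*(r^2 + r) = (r - 1)*(r + 1)*(r)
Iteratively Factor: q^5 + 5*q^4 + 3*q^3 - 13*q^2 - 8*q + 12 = (q + 3)*(q^4 + 2*q^3 - 3*q^2 - 4*q + 4) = (q - 1)*(q + 3)*(q^3 + 3*q^2 - 4) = (q - 1)*(q + 2)*(q + 3)*(q^2 + q - 2) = (q - 1)*(q + 2)^2*(q + 3)*(q - 1)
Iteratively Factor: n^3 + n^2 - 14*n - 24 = (n + 2)*(n^2 - n - 12) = (n - 4)*(n + 2)*(n + 3)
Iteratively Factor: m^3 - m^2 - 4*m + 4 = (m - 1)*(m^2 - 4) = (m - 1)*(m + 2)*(m - 2)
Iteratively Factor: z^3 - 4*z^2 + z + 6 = (z - 2)*(z^2 - 2*z - 3) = (z - 3)*(z - 2)*(z + 1)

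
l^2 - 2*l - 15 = (l - 5)*(l + 3)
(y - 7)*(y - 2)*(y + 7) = y^3 - 2*y^2 - 49*y + 98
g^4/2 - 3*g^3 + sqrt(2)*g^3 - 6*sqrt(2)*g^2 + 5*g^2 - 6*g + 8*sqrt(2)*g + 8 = (g - 4)*(g - 2)*(sqrt(2)*g/2 + 1)^2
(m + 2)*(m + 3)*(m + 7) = m^3 + 12*m^2 + 41*m + 42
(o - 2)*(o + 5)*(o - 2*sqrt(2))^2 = o^4 - 4*sqrt(2)*o^3 + 3*o^3 - 12*sqrt(2)*o^2 - 2*o^2 + 24*o + 40*sqrt(2)*o - 80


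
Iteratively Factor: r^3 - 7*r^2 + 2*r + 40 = (r - 5)*(r^2 - 2*r - 8) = (r - 5)*(r + 2)*(r - 4)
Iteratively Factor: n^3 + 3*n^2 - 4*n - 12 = (n + 3)*(n^2 - 4) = (n + 2)*(n + 3)*(n - 2)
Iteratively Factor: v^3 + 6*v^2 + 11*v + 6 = (v + 2)*(v^2 + 4*v + 3) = (v + 2)*(v + 3)*(v + 1)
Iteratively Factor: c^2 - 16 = (c - 4)*(c + 4)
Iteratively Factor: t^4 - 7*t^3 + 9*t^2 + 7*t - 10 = (t + 1)*(t^3 - 8*t^2 + 17*t - 10) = (t - 5)*(t + 1)*(t^2 - 3*t + 2) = (t - 5)*(t - 1)*(t + 1)*(t - 2)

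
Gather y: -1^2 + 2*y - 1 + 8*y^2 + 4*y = 8*y^2 + 6*y - 2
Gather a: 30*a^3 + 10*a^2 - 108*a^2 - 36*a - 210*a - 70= 30*a^3 - 98*a^2 - 246*a - 70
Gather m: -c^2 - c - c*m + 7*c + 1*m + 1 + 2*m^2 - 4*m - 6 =-c^2 + 6*c + 2*m^2 + m*(-c - 3) - 5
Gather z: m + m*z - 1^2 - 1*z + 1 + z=m*z + m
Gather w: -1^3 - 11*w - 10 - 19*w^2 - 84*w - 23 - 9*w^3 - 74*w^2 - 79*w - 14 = -9*w^3 - 93*w^2 - 174*w - 48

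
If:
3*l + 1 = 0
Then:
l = -1/3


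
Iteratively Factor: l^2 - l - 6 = (l - 3)*(l + 2)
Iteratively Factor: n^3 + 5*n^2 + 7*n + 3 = (n + 3)*(n^2 + 2*n + 1) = (n + 1)*(n + 3)*(n + 1)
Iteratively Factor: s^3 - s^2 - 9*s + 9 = (s - 3)*(s^2 + 2*s - 3) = (s - 3)*(s - 1)*(s + 3)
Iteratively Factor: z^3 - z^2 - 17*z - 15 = (z - 5)*(z^2 + 4*z + 3) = (z - 5)*(z + 3)*(z + 1)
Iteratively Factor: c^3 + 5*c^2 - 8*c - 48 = (c + 4)*(c^2 + c - 12) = (c - 3)*(c + 4)*(c + 4)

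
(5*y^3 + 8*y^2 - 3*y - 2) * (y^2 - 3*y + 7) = 5*y^5 - 7*y^4 + 8*y^3 + 63*y^2 - 15*y - 14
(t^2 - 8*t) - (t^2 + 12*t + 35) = -20*t - 35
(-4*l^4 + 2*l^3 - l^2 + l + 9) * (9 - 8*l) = 32*l^5 - 52*l^4 + 26*l^3 - 17*l^2 - 63*l + 81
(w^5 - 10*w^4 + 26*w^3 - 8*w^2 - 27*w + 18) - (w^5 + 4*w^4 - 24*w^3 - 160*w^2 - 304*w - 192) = -14*w^4 + 50*w^3 + 152*w^2 + 277*w + 210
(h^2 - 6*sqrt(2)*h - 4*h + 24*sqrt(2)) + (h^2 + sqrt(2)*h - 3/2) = 2*h^2 - 5*sqrt(2)*h - 4*h - 3/2 + 24*sqrt(2)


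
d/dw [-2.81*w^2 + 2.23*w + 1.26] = 2.23 - 5.62*w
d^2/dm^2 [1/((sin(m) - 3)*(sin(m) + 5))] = (-4*sin(m)^4 - 6*sin(m)^3 - 58*sin(m)^2 - 18*sin(m) + 38)/((sin(m) - 3)^3*(sin(m) + 5)^3)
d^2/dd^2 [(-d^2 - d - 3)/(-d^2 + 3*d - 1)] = 4*(2*d^3 + 3*d^2 - 15*d + 14)/(d^6 - 9*d^5 + 30*d^4 - 45*d^3 + 30*d^2 - 9*d + 1)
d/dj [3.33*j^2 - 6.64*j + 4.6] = 6.66*j - 6.64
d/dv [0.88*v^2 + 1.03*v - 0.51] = 1.76*v + 1.03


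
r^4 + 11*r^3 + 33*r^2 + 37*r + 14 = (r + 1)^2*(r + 2)*(r + 7)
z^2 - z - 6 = (z - 3)*(z + 2)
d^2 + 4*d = d*(d + 4)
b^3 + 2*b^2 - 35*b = b*(b - 5)*(b + 7)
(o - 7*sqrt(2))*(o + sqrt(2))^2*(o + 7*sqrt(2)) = o^4 + 2*sqrt(2)*o^3 - 96*o^2 - 196*sqrt(2)*o - 196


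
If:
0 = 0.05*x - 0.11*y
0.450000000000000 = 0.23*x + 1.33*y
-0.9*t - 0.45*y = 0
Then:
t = -0.12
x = 0.54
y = 0.25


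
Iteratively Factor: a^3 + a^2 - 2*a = (a)*(a^2 + a - 2) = a*(a - 1)*(a + 2)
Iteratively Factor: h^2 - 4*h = (h)*(h - 4)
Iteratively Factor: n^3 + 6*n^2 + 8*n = (n)*(n^2 + 6*n + 8) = n*(n + 4)*(n + 2)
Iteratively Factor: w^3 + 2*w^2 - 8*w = (w)*(w^2 + 2*w - 8) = w*(w - 2)*(w + 4)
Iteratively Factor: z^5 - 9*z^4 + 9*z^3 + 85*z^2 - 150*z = (z - 5)*(z^4 - 4*z^3 - 11*z^2 + 30*z) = (z - 5)^2*(z^3 + z^2 - 6*z) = (z - 5)^2*(z - 2)*(z^2 + 3*z) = z*(z - 5)^2*(z - 2)*(z + 3)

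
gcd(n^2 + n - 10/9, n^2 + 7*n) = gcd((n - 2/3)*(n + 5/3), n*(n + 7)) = 1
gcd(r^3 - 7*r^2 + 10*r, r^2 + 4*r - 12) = r - 2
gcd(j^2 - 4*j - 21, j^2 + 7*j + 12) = j + 3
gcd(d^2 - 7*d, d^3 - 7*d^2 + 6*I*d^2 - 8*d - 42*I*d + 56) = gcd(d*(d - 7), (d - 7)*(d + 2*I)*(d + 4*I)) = d - 7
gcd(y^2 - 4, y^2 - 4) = y^2 - 4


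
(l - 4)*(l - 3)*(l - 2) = l^3 - 9*l^2 + 26*l - 24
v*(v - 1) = v^2 - v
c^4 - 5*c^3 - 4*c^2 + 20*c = c*(c - 5)*(c - 2)*(c + 2)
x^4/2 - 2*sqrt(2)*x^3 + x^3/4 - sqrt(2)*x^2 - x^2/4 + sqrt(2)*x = x*(x/2 + 1/2)*(x - 1/2)*(x - 4*sqrt(2))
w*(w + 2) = w^2 + 2*w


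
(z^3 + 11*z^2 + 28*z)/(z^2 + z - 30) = z*(z^2 + 11*z + 28)/(z^2 + z - 30)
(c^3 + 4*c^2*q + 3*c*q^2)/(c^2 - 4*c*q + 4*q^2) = c*(c^2 + 4*c*q + 3*q^2)/(c^2 - 4*c*q + 4*q^2)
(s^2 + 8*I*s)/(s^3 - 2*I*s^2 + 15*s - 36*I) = s*(s + 8*I)/(s^3 - 2*I*s^2 + 15*s - 36*I)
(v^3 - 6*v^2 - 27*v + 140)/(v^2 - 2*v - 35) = v - 4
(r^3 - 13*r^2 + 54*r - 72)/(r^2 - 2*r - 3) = (r^2 - 10*r + 24)/(r + 1)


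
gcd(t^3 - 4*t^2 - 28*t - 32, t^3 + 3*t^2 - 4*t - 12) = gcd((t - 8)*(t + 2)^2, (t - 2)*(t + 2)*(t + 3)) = t + 2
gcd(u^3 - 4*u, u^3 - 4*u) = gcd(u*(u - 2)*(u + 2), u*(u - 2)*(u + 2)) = u^3 - 4*u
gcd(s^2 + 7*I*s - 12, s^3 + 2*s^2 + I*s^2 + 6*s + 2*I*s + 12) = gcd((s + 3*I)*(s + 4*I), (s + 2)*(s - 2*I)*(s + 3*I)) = s + 3*I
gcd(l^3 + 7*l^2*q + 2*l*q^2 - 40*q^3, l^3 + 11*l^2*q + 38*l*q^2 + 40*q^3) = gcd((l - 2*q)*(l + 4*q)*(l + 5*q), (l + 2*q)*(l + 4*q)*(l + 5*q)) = l^2 + 9*l*q + 20*q^2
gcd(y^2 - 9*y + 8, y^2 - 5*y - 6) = 1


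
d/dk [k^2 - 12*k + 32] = 2*k - 12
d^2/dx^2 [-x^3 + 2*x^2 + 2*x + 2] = 4 - 6*x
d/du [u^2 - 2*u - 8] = 2*u - 2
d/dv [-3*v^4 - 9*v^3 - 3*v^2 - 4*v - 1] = -12*v^3 - 27*v^2 - 6*v - 4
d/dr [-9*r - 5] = -9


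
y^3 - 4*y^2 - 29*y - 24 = (y - 8)*(y + 1)*(y + 3)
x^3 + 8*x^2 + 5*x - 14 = (x - 1)*(x + 2)*(x + 7)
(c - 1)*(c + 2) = c^2 + c - 2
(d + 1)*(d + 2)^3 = d^4 + 7*d^3 + 18*d^2 + 20*d + 8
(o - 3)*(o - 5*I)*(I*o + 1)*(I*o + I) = -o^4 + 2*o^3 + 6*I*o^3 + 8*o^2 - 12*I*o^2 - 10*o - 18*I*o - 15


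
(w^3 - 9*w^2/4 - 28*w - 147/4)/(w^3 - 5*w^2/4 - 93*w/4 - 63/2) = (w - 7)/(w - 6)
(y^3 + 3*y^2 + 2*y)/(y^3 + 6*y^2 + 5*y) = (y + 2)/(y + 5)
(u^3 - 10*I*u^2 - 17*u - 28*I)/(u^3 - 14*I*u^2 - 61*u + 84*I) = (u + I)/(u - 3*I)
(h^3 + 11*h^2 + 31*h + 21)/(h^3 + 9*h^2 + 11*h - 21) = (h + 1)/(h - 1)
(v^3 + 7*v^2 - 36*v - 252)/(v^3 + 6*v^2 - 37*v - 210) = (v + 6)/(v + 5)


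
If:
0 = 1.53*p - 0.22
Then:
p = 0.14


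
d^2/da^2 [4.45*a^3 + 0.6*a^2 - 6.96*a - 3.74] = 26.7*a + 1.2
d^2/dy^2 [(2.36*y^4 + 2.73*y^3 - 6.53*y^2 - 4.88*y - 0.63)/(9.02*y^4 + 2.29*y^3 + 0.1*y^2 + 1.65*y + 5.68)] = (-9.09494701772928e-13*y^10 + 346.732407999998*y^9 - 3200.472792*y^8 - 6010.020588*y^7 - 5700.74557*y^6 - 3004.683402*y^5 + 8177.044074*y^4 + 6554.289854*y^3 + 2224.145886*y^2 + 593.632668*y - 332.590894)/(733.870808*y^12 + 558.945948*y^11 + 166.313466*y^10 + 427.136449*y^9 + 1592.717466*y^8 + 738.906459*y^7 + 196.038574*y^6 + 533.770035*y^5 + 1002.778974*y^4 + 231.758013*y^3 + 56.07012*y^2 + 159.69888*y + 183.250432)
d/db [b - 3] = 1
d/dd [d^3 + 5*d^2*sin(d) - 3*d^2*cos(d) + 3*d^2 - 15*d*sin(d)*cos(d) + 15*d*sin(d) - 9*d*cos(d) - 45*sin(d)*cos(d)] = 3*d^2*sin(d) + 5*d^2*cos(d) + 3*d^2 + 19*d*sin(d) + 9*d*cos(d) - 15*d*cos(2*d) + 6*d + 15*sin(d) - 15*sin(2*d)/2 - 9*cos(d) - 45*cos(2*d)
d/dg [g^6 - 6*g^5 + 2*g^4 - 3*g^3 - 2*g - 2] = 6*g^5 - 30*g^4 + 8*g^3 - 9*g^2 - 2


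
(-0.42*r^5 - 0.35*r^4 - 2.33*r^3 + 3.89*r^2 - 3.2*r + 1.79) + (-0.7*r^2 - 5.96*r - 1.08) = -0.42*r^5 - 0.35*r^4 - 2.33*r^3 + 3.19*r^2 - 9.16*r + 0.71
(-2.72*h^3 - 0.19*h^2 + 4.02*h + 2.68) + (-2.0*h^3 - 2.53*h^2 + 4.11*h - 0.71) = -4.72*h^3 - 2.72*h^2 + 8.13*h + 1.97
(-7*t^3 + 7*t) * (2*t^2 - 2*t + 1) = -14*t^5 + 14*t^4 + 7*t^3 - 14*t^2 + 7*t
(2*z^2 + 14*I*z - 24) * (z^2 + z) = 2*z^4 + 2*z^3 + 14*I*z^3 - 24*z^2 + 14*I*z^2 - 24*z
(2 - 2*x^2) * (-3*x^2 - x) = 6*x^4 + 2*x^3 - 6*x^2 - 2*x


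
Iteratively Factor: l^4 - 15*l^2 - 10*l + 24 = (l - 4)*(l^3 + 4*l^2 + l - 6) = (l - 4)*(l + 3)*(l^2 + l - 2) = (l - 4)*(l - 1)*(l + 3)*(l + 2)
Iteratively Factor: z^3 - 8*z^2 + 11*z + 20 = (z - 5)*(z^2 - 3*z - 4) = (z - 5)*(z + 1)*(z - 4)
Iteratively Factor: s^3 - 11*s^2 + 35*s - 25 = (s - 5)*(s^2 - 6*s + 5) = (s - 5)^2*(s - 1)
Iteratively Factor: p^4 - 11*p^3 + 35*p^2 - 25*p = (p)*(p^3 - 11*p^2 + 35*p - 25) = p*(p - 5)*(p^2 - 6*p + 5) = p*(p - 5)*(p - 1)*(p - 5)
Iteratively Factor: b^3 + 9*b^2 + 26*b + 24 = (b + 4)*(b^2 + 5*b + 6) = (b + 2)*(b + 4)*(b + 3)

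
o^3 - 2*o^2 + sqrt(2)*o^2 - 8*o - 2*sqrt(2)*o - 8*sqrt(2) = (o - 4)*(o + 2)*(o + sqrt(2))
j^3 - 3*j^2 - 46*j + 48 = (j - 8)*(j - 1)*(j + 6)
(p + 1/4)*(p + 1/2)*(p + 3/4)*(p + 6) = p^4 + 15*p^3/2 + 155*p^2/16 + 135*p/32 + 9/16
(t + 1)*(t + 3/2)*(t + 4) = t^3 + 13*t^2/2 + 23*t/2 + 6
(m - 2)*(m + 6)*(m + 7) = m^3 + 11*m^2 + 16*m - 84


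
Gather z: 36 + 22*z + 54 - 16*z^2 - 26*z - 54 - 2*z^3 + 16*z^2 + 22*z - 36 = -2*z^3 + 18*z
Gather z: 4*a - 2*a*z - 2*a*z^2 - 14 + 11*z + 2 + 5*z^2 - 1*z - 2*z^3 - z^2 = 4*a - 2*z^3 + z^2*(4 - 2*a) + z*(10 - 2*a) - 12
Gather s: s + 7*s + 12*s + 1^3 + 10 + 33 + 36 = 20*s + 80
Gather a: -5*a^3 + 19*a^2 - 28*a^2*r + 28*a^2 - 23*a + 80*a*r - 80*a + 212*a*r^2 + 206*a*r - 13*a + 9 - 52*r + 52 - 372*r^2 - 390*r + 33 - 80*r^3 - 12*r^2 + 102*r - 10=-5*a^3 + a^2*(47 - 28*r) + a*(212*r^2 + 286*r - 116) - 80*r^3 - 384*r^2 - 340*r + 84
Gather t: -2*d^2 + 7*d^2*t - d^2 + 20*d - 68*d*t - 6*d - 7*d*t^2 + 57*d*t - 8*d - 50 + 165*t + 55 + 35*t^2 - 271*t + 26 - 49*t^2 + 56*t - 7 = -3*d^2 + 6*d + t^2*(-7*d - 14) + t*(7*d^2 - 11*d - 50) + 24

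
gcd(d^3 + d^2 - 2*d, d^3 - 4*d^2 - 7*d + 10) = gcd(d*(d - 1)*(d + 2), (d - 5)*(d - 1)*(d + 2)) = d^2 + d - 2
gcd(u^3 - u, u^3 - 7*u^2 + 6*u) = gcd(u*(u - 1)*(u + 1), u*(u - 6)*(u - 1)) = u^2 - u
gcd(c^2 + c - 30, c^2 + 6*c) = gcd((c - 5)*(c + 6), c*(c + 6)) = c + 6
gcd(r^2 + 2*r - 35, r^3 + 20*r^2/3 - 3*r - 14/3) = r + 7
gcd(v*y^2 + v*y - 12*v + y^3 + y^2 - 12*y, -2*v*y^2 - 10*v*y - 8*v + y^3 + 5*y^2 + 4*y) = y + 4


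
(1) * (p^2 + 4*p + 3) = p^2 + 4*p + 3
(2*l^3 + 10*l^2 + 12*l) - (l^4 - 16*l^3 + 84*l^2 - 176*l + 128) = -l^4 + 18*l^3 - 74*l^2 + 188*l - 128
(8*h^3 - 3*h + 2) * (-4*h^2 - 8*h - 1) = -32*h^5 - 64*h^4 + 4*h^3 + 16*h^2 - 13*h - 2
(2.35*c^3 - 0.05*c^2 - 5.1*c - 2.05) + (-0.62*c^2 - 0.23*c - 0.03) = 2.35*c^3 - 0.67*c^2 - 5.33*c - 2.08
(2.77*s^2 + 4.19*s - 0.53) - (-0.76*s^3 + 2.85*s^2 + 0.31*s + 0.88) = 0.76*s^3 - 0.0800000000000001*s^2 + 3.88*s - 1.41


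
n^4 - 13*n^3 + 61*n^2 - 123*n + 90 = (n - 5)*(n - 3)^2*(n - 2)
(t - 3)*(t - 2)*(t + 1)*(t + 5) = t^4 + t^3 - 19*t^2 + 11*t + 30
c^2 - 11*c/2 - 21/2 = (c - 7)*(c + 3/2)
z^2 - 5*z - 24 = (z - 8)*(z + 3)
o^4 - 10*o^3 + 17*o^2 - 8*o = o*(o - 8)*(o - 1)^2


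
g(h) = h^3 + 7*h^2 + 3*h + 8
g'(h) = 3*h^2 + 14*h + 3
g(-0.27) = 7.68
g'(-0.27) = -0.56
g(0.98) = 18.60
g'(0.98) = 19.60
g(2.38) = 68.27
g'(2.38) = 53.31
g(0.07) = 8.24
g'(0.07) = 3.99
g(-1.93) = 21.10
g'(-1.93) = -12.85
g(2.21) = 59.61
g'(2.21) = 48.59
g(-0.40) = 7.86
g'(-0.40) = -2.12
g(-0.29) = 7.69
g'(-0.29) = -0.81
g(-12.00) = -748.00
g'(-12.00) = 267.00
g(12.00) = 2780.00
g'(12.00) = 603.00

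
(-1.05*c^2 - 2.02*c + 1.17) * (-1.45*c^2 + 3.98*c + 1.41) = 1.5225*c^4 - 1.25*c^3 - 11.2166*c^2 + 1.8084*c + 1.6497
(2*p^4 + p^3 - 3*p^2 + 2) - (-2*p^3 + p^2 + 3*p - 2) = 2*p^4 + 3*p^3 - 4*p^2 - 3*p + 4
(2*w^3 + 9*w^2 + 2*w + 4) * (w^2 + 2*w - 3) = 2*w^5 + 13*w^4 + 14*w^3 - 19*w^2 + 2*w - 12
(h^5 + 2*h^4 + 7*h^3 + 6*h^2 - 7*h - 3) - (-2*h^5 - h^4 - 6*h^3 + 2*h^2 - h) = 3*h^5 + 3*h^4 + 13*h^3 + 4*h^2 - 6*h - 3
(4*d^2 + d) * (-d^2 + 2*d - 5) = -4*d^4 + 7*d^3 - 18*d^2 - 5*d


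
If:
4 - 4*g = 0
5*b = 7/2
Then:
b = 7/10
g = 1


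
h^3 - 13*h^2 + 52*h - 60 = (h - 6)*(h - 5)*(h - 2)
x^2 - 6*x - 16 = (x - 8)*(x + 2)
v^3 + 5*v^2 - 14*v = v*(v - 2)*(v + 7)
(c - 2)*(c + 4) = c^2 + 2*c - 8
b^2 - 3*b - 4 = (b - 4)*(b + 1)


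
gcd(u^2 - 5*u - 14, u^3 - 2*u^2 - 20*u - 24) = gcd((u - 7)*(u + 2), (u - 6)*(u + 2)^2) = u + 2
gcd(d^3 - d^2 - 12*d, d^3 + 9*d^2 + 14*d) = d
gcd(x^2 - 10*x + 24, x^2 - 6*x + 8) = x - 4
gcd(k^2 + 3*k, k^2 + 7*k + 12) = k + 3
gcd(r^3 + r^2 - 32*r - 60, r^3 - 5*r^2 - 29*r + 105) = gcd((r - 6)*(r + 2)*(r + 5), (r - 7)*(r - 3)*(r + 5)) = r + 5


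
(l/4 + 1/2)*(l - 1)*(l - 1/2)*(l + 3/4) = l^4/4 + 5*l^3/16 - 17*l^2/32 - 7*l/32 + 3/16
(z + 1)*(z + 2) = z^2 + 3*z + 2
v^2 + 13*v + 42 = (v + 6)*(v + 7)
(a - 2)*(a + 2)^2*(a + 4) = a^4 + 6*a^3 + 4*a^2 - 24*a - 32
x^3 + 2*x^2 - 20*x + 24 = (x - 2)^2*(x + 6)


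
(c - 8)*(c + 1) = c^2 - 7*c - 8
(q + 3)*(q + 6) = q^2 + 9*q + 18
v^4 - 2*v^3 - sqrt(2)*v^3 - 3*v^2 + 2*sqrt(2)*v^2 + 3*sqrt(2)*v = v*(v - 3)*(v + 1)*(v - sqrt(2))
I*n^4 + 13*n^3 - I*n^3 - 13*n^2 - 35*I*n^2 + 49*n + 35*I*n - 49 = (n - 7*I)^2*(n + I)*(I*n - I)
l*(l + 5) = l^2 + 5*l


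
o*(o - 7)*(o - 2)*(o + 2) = o^4 - 7*o^3 - 4*o^2 + 28*o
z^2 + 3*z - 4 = (z - 1)*(z + 4)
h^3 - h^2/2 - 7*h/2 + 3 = (h - 3/2)*(h - 1)*(h + 2)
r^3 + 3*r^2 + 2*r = r*(r + 1)*(r + 2)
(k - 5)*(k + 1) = k^2 - 4*k - 5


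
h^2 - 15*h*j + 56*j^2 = (h - 8*j)*(h - 7*j)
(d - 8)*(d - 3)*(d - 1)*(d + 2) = d^4 - 10*d^3 + 11*d^2 + 46*d - 48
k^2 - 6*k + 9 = (k - 3)^2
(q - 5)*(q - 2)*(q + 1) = q^3 - 6*q^2 + 3*q + 10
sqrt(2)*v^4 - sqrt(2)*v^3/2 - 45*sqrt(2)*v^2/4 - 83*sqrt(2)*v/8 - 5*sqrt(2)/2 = (v - 4)*(v + 1/2)*(v + 5/2)*(sqrt(2)*v + sqrt(2)/2)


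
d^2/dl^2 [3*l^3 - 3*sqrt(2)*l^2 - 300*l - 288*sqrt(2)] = 18*l - 6*sqrt(2)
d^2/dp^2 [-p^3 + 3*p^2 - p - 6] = 6 - 6*p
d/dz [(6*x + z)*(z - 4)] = 6*x + 2*z - 4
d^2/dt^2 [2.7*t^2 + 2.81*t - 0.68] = 5.40000000000000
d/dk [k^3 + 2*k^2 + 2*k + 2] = 3*k^2 + 4*k + 2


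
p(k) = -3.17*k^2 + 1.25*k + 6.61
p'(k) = 1.25 - 6.34*k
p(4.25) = -45.34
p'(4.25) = -25.70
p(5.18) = -71.97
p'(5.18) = -31.59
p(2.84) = -15.41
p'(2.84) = -16.76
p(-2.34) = -13.67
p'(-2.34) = 16.09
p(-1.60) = -3.51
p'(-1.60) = 11.39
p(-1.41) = -1.45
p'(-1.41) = 10.19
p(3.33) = -24.38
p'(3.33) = -19.86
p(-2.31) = -13.19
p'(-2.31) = 15.90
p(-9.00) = -261.41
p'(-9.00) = 58.31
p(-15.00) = -725.39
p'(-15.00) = 96.35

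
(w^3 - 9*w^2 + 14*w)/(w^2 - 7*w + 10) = w*(w - 7)/(w - 5)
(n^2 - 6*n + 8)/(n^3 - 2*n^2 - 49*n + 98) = (n - 4)/(n^2 - 49)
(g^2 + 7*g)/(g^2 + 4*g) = (g + 7)/(g + 4)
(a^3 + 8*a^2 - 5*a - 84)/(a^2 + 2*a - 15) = (a^2 + 11*a + 28)/(a + 5)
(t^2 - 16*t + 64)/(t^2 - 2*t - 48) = (t - 8)/(t + 6)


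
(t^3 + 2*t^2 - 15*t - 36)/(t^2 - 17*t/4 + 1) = 4*(t^2 + 6*t + 9)/(4*t - 1)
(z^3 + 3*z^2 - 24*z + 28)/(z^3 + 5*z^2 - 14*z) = (z - 2)/z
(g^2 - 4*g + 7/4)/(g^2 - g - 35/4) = (2*g - 1)/(2*g + 5)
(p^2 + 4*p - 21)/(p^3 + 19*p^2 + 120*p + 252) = (p - 3)/(p^2 + 12*p + 36)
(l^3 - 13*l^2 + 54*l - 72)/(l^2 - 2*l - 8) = (l^2 - 9*l + 18)/(l + 2)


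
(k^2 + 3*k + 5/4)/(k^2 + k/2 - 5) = (k + 1/2)/(k - 2)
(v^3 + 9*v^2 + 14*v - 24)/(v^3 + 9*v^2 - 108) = (v^2 + 3*v - 4)/(v^2 + 3*v - 18)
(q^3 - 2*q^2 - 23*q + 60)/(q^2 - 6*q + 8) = (q^2 + 2*q - 15)/(q - 2)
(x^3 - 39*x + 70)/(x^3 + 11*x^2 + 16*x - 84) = (x - 5)/(x + 6)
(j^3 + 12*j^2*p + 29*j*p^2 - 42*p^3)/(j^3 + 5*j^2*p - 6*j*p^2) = (j + 7*p)/j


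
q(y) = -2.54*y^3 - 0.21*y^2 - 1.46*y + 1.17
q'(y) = -7.62*y^2 - 0.42*y - 1.46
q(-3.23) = 89.29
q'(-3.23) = -79.60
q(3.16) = -85.69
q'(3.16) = -78.88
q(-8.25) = 1425.17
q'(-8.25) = -516.63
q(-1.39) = 9.62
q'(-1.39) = -15.60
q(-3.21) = 87.71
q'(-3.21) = -78.63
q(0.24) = 0.77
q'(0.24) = -2.00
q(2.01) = -23.24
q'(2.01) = -33.09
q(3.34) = -100.69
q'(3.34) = -87.87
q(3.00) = -73.68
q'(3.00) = -71.30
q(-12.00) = 4377.57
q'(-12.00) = -1093.70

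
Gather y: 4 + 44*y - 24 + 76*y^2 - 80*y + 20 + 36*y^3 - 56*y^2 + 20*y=36*y^3 + 20*y^2 - 16*y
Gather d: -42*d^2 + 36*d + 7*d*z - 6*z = -42*d^2 + d*(7*z + 36) - 6*z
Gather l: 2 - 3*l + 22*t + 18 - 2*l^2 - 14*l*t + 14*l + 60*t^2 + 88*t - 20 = -2*l^2 + l*(11 - 14*t) + 60*t^2 + 110*t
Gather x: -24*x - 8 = -24*x - 8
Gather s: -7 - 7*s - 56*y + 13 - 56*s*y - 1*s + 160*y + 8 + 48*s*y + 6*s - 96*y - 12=s*(-8*y - 2) + 8*y + 2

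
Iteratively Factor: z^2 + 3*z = (z)*(z + 3)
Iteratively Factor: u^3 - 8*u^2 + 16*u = (u - 4)*(u^2 - 4*u) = (u - 4)^2*(u)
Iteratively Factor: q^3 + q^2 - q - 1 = (q + 1)*(q^2 - 1) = (q + 1)^2*(q - 1)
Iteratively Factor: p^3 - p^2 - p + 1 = (p - 1)*(p^2 - 1) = (p - 1)*(p + 1)*(p - 1)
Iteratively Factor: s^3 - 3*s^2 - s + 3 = (s - 3)*(s^2 - 1) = (s - 3)*(s - 1)*(s + 1)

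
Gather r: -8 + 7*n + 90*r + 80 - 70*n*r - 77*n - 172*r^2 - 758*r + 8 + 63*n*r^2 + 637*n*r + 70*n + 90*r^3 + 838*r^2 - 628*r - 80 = 90*r^3 + r^2*(63*n + 666) + r*(567*n - 1296)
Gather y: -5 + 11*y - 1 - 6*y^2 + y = -6*y^2 + 12*y - 6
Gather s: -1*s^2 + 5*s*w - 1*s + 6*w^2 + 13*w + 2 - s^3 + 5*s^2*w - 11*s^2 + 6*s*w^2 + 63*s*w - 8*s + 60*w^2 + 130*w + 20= -s^3 + s^2*(5*w - 12) + s*(6*w^2 + 68*w - 9) + 66*w^2 + 143*w + 22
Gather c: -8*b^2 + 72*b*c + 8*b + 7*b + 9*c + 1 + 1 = -8*b^2 + 15*b + c*(72*b + 9) + 2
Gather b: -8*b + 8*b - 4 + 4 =0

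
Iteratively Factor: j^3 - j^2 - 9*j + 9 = (j - 1)*(j^2 - 9) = (j - 1)*(j + 3)*(j - 3)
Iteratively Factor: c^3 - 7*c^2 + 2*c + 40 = (c + 2)*(c^2 - 9*c + 20) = (c - 4)*(c + 2)*(c - 5)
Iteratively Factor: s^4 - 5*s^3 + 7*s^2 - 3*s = (s)*(s^3 - 5*s^2 + 7*s - 3) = s*(s - 1)*(s^2 - 4*s + 3) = s*(s - 3)*(s - 1)*(s - 1)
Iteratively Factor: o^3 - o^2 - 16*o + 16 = (o - 1)*(o^2 - 16) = (o - 4)*(o - 1)*(o + 4)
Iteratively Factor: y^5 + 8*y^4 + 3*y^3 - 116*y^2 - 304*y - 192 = (y + 3)*(y^4 + 5*y^3 - 12*y^2 - 80*y - 64) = (y + 1)*(y + 3)*(y^3 + 4*y^2 - 16*y - 64) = (y - 4)*(y + 1)*(y + 3)*(y^2 + 8*y + 16) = (y - 4)*(y + 1)*(y + 3)*(y + 4)*(y + 4)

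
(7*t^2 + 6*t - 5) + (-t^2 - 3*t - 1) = 6*t^2 + 3*t - 6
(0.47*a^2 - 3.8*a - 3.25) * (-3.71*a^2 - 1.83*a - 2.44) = -1.7437*a^4 + 13.2379*a^3 + 17.8647*a^2 + 15.2195*a + 7.93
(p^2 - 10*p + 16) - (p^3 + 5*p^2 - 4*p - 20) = -p^3 - 4*p^2 - 6*p + 36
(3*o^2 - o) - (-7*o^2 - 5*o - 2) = 10*o^2 + 4*o + 2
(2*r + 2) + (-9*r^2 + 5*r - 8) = -9*r^2 + 7*r - 6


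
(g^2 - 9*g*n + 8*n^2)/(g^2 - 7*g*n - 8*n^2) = (g - n)/(g + n)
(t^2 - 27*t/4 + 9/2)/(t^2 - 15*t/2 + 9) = (4*t - 3)/(2*(2*t - 3))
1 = 1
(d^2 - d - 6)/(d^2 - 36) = (d^2 - d - 6)/(d^2 - 36)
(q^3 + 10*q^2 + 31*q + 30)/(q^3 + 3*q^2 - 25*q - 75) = (q + 2)/(q - 5)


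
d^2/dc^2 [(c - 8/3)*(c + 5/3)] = 2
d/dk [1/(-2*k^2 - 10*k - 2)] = (k + 5/2)/(k^2 + 5*k + 1)^2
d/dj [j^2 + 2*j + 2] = 2*j + 2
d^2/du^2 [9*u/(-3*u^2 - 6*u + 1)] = 54*(-12*u*(u + 1)^2 + (3*u + 2)*(3*u^2 + 6*u - 1))/(3*u^2 + 6*u - 1)^3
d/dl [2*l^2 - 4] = 4*l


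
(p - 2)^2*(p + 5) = p^3 + p^2 - 16*p + 20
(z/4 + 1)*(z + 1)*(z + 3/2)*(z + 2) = z^4/4 + 17*z^3/8 + 49*z^2/8 + 29*z/4 + 3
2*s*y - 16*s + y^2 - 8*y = (2*s + y)*(y - 8)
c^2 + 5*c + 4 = (c + 1)*(c + 4)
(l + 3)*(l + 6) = l^2 + 9*l + 18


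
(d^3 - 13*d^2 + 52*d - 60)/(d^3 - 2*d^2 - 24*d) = (d^2 - 7*d + 10)/(d*(d + 4))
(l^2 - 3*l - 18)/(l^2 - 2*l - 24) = (l + 3)/(l + 4)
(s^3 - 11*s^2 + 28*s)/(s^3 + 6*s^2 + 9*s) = (s^2 - 11*s + 28)/(s^2 + 6*s + 9)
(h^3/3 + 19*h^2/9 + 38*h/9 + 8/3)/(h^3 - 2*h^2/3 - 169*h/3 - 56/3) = (3*h^3 + 19*h^2 + 38*h + 24)/(3*(3*h^3 - 2*h^2 - 169*h - 56))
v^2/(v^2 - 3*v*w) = v/(v - 3*w)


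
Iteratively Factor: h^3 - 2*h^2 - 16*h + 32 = (h + 4)*(h^2 - 6*h + 8) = (h - 4)*(h + 4)*(h - 2)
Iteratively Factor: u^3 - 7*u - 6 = (u + 2)*(u^2 - 2*u - 3) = (u - 3)*(u + 2)*(u + 1)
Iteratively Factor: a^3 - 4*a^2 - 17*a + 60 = (a + 4)*(a^2 - 8*a + 15) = (a - 3)*(a + 4)*(a - 5)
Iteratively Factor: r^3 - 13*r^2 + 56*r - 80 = (r - 4)*(r^2 - 9*r + 20) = (r - 4)^2*(r - 5)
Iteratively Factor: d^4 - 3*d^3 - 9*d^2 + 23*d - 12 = (d - 1)*(d^3 - 2*d^2 - 11*d + 12) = (d - 4)*(d - 1)*(d^2 + 2*d - 3) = (d - 4)*(d - 1)^2*(d + 3)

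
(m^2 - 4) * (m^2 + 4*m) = m^4 + 4*m^3 - 4*m^2 - 16*m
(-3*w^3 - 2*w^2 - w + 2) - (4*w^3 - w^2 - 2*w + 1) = -7*w^3 - w^2 + w + 1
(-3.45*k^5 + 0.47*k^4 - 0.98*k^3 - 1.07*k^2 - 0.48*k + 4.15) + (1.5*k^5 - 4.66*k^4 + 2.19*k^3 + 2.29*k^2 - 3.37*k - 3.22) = -1.95*k^5 - 4.19*k^4 + 1.21*k^3 + 1.22*k^2 - 3.85*k + 0.93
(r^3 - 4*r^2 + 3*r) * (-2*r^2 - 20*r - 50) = -2*r^5 - 12*r^4 + 24*r^3 + 140*r^2 - 150*r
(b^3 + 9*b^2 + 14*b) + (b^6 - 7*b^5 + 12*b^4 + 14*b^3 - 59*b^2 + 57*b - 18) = b^6 - 7*b^5 + 12*b^4 + 15*b^3 - 50*b^2 + 71*b - 18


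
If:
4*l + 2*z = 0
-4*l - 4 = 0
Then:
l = -1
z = 2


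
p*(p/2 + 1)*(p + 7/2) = p^3/2 + 11*p^2/4 + 7*p/2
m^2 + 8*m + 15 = (m + 3)*(m + 5)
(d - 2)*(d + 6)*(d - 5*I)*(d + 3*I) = d^4 + 4*d^3 - 2*I*d^3 + 3*d^2 - 8*I*d^2 + 60*d + 24*I*d - 180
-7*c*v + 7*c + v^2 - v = (-7*c + v)*(v - 1)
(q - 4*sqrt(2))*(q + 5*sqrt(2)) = q^2 + sqrt(2)*q - 40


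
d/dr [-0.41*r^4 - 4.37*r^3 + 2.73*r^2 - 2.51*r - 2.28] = -1.64*r^3 - 13.11*r^2 + 5.46*r - 2.51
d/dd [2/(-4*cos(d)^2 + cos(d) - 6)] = 2*(1 - 8*cos(d))*sin(d)/(4*sin(d)^2 + cos(d) - 10)^2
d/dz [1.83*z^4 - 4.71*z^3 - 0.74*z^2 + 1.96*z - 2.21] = 7.32*z^3 - 14.13*z^2 - 1.48*z + 1.96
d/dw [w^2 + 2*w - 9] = 2*w + 2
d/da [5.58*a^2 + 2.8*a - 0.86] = 11.16*a + 2.8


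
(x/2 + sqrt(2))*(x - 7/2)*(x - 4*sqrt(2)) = x^3/2 - 7*x^2/4 - sqrt(2)*x^2 - 8*x + 7*sqrt(2)*x/2 + 28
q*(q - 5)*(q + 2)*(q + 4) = q^4 + q^3 - 22*q^2 - 40*q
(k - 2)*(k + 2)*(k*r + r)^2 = k^4*r^2 + 2*k^3*r^2 - 3*k^2*r^2 - 8*k*r^2 - 4*r^2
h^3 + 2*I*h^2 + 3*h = h*(h - I)*(h + 3*I)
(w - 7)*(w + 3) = w^2 - 4*w - 21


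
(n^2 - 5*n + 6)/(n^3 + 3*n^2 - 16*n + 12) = (n - 3)/(n^2 + 5*n - 6)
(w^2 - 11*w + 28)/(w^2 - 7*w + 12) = (w - 7)/(w - 3)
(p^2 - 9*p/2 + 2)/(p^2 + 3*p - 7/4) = 2*(p - 4)/(2*p + 7)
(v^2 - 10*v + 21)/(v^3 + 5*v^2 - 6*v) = (v^2 - 10*v + 21)/(v*(v^2 + 5*v - 6))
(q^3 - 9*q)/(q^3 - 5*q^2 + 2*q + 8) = q*(q^2 - 9)/(q^3 - 5*q^2 + 2*q + 8)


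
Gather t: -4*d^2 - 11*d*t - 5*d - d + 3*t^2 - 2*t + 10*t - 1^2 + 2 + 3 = -4*d^2 - 6*d + 3*t^2 + t*(8 - 11*d) + 4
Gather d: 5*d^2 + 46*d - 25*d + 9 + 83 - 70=5*d^2 + 21*d + 22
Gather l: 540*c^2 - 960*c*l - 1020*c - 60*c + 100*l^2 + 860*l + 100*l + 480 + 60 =540*c^2 - 1080*c + 100*l^2 + l*(960 - 960*c) + 540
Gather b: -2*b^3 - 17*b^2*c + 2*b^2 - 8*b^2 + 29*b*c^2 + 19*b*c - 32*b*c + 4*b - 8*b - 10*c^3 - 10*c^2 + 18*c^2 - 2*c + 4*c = -2*b^3 + b^2*(-17*c - 6) + b*(29*c^2 - 13*c - 4) - 10*c^3 + 8*c^2 + 2*c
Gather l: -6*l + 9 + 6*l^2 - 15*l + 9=6*l^2 - 21*l + 18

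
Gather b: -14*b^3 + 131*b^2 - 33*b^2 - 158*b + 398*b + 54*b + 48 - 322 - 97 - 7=-14*b^3 + 98*b^2 + 294*b - 378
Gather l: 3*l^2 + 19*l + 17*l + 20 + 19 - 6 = 3*l^2 + 36*l + 33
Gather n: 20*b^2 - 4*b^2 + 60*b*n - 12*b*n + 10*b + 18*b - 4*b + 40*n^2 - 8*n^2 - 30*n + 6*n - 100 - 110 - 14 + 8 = 16*b^2 + 24*b + 32*n^2 + n*(48*b - 24) - 216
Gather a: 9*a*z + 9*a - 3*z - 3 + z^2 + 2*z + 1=a*(9*z + 9) + z^2 - z - 2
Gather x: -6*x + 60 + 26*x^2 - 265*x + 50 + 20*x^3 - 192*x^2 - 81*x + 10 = 20*x^3 - 166*x^2 - 352*x + 120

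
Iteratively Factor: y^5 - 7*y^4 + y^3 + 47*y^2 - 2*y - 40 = (y - 5)*(y^4 - 2*y^3 - 9*y^2 + 2*y + 8) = (y - 5)*(y - 1)*(y^3 - y^2 - 10*y - 8) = (y - 5)*(y - 4)*(y - 1)*(y^2 + 3*y + 2) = (y - 5)*(y - 4)*(y - 1)*(y + 2)*(y + 1)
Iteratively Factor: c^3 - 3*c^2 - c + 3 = (c - 1)*(c^2 - 2*c - 3) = (c - 3)*(c - 1)*(c + 1)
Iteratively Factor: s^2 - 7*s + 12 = (s - 3)*(s - 4)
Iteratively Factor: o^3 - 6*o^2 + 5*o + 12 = (o + 1)*(o^2 - 7*o + 12) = (o - 3)*(o + 1)*(o - 4)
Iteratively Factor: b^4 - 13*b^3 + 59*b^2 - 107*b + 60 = (b - 1)*(b^3 - 12*b^2 + 47*b - 60) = (b - 4)*(b - 1)*(b^2 - 8*b + 15) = (b - 5)*(b - 4)*(b - 1)*(b - 3)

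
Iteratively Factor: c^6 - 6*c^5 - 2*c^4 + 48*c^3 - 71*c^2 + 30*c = (c - 2)*(c^5 - 4*c^4 - 10*c^3 + 28*c^2 - 15*c) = (c - 5)*(c - 2)*(c^4 + c^3 - 5*c^2 + 3*c) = c*(c - 5)*(c - 2)*(c^3 + c^2 - 5*c + 3) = c*(c - 5)*(c - 2)*(c - 1)*(c^2 + 2*c - 3) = c*(c - 5)*(c - 2)*(c - 1)*(c + 3)*(c - 1)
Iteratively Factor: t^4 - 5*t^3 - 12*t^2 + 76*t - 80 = (t + 4)*(t^3 - 9*t^2 + 24*t - 20) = (t - 5)*(t + 4)*(t^2 - 4*t + 4) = (t - 5)*(t - 2)*(t + 4)*(t - 2)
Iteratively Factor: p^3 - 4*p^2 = (p)*(p^2 - 4*p) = p*(p - 4)*(p)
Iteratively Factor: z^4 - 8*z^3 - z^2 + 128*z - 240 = (z - 3)*(z^3 - 5*z^2 - 16*z + 80) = (z - 5)*(z - 3)*(z^2 - 16) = (z - 5)*(z - 3)*(z + 4)*(z - 4)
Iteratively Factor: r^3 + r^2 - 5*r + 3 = (r + 3)*(r^2 - 2*r + 1) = (r - 1)*(r + 3)*(r - 1)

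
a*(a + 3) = a^2 + 3*a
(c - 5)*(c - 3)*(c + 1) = c^3 - 7*c^2 + 7*c + 15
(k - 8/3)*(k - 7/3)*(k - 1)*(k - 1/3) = k^4 - 19*k^3/3 + 119*k^2/9 - 269*k/27 + 56/27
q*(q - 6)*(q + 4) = q^3 - 2*q^2 - 24*q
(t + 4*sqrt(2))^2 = t^2 + 8*sqrt(2)*t + 32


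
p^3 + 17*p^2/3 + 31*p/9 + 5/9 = (p + 1/3)^2*(p + 5)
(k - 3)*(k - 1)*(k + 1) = k^3 - 3*k^2 - k + 3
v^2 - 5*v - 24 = (v - 8)*(v + 3)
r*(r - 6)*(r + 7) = r^3 + r^2 - 42*r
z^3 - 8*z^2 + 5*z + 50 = (z - 5)^2*(z + 2)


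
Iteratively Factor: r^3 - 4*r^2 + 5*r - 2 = (r - 1)*(r^2 - 3*r + 2) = (r - 2)*(r - 1)*(r - 1)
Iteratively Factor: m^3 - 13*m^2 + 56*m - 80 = (m - 4)*(m^2 - 9*m + 20) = (m - 5)*(m - 4)*(m - 4)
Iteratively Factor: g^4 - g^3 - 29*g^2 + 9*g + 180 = (g - 5)*(g^3 + 4*g^2 - 9*g - 36) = (g - 5)*(g + 3)*(g^2 + g - 12) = (g - 5)*(g - 3)*(g + 3)*(g + 4)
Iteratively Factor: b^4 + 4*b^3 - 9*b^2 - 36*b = (b + 3)*(b^3 + b^2 - 12*b) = (b - 3)*(b + 3)*(b^2 + 4*b) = b*(b - 3)*(b + 3)*(b + 4)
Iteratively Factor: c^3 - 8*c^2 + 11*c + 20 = (c + 1)*(c^2 - 9*c + 20) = (c - 4)*(c + 1)*(c - 5)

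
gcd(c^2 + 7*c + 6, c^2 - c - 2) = c + 1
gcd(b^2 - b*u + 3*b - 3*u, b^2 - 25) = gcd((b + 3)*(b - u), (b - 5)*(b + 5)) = 1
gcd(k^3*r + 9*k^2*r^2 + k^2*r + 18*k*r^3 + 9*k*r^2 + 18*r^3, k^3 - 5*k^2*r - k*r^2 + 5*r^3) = 1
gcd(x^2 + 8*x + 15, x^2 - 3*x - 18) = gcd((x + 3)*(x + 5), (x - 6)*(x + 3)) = x + 3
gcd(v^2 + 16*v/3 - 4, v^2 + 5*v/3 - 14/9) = v - 2/3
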